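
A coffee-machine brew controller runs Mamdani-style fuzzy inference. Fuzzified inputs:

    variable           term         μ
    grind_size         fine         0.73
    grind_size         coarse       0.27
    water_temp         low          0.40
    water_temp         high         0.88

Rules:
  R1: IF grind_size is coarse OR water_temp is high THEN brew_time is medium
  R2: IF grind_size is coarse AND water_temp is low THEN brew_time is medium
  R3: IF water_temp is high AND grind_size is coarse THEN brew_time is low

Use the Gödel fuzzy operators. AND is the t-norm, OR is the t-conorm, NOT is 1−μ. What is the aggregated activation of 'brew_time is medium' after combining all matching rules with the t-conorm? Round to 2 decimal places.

0.88

R1: coarse=0.27, high=0.88; OR[max(a, b)] → w = 0.88
R2: coarse=0.27, low=0.40; AND[min(a, b)] → w = 0.27
R3: high=0.88, coarse=0.27; AND[min(a, b)] → w = 0.27
Rules with consequent 'medium': {R1, R2} → strengths 0.88, 0.27
Aggregate via t-conorm [max(a, b)]: 0.88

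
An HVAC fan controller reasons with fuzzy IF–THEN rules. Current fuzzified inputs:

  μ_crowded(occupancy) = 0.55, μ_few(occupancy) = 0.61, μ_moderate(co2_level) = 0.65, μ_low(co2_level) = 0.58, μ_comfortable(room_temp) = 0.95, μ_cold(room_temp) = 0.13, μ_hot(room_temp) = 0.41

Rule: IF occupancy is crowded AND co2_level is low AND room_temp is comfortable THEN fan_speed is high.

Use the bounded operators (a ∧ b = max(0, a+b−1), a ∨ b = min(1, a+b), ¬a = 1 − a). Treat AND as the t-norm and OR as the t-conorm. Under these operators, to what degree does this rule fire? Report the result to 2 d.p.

0.08

firing strength: crowded=0.55, low=0.58, comfortable=0.95; AND[max(0, a+b−1)] → w = 0.08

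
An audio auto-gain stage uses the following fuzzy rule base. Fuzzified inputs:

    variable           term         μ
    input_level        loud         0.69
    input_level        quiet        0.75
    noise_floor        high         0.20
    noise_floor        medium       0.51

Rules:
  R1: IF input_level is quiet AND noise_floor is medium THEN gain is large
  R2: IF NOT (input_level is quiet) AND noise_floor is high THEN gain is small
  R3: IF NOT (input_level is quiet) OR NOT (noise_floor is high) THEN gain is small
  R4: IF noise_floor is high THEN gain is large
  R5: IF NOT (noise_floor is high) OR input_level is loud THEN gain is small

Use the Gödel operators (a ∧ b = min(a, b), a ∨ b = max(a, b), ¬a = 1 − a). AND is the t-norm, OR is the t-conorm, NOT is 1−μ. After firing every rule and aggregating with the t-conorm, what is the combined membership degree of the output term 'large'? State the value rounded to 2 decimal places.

R1: quiet=0.75, medium=0.51; AND[min(a, b)] → w = 0.51
R2: ¬quiet=1−0.75=0.25, high=0.20; AND[min(a, b)] → w = 0.20
R3: ¬quiet=1−0.75=0.25, ¬high=1−0.20=0.80; OR[max(a, b)] → w = 0.80
R4: high=0.20 → w = 0.20
R5: ¬high=1−0.20=0.80, loud=0.69; OR[max(a, b)] → w = 0.80
Rules with consequent 'large': {R1, R4} → strengths 0.51, 0.20
Aggregate via t-conorm [max(a, b)]: 0.51

0.51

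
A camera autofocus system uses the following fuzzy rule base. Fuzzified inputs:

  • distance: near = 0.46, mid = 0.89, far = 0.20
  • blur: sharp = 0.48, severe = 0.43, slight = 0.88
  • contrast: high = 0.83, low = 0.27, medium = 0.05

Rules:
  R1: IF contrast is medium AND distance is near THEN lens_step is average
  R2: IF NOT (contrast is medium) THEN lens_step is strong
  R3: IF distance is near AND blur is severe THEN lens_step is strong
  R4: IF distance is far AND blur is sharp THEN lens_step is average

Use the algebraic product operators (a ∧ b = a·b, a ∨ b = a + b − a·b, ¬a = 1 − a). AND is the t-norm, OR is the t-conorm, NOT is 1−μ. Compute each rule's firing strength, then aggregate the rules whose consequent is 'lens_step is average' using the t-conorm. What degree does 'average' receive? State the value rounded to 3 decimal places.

R1: medium=0.05, near=0.46; AND[a·b] → w = 0.0230
R2: ¬medium=1−0.05=0.95 → w = 0.9500
R3: near=0.46, severe=0.43; AND[a·b] → w = 0.1978
R4: far=0.20, sharp=0.48; AND[a·b] → w = 0.0960
Rules with consequent 'average': {R1, R4} → strengths 0.0230, 0.0960
Aggregate via t-conorm [a + b − a·b]: 0.1168

0.117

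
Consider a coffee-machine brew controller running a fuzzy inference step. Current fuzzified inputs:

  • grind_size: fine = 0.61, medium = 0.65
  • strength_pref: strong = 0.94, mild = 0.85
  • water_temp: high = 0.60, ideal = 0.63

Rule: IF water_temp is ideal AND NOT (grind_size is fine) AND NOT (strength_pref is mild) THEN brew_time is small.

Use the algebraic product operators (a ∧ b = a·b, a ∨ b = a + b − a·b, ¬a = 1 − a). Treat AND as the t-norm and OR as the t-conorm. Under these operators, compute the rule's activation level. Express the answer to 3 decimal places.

firing strength: ideal=0.63, ¬fine=1−0.61=0.39, ¬mild=1−0.85=0.15; AND[a·b] → w = 0.0369

0.037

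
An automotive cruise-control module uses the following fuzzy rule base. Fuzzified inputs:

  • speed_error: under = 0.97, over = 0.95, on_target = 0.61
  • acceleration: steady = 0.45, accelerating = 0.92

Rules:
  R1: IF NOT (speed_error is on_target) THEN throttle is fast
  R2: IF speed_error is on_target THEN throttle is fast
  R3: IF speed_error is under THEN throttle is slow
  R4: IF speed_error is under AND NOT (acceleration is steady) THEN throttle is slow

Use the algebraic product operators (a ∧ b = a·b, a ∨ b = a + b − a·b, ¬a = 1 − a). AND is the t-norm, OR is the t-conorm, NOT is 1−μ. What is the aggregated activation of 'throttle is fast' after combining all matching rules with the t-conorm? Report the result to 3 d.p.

R1: ¬on_target=1−0.61=0.39 → w = 0.3900
R2: on_target=0.61 → w = 0.6100
R3: under=0.97 → w = 0.9700
R4: under=0.97, ¬steady=1−0.45=0.55; AND[a·b] → w = 0.5335
Rules with consequent 'fast': {R1, R2} → strengths 0.3900, 0.6100
Aggregate via t-conorm [a + b − a·b]: 0.7621

0.762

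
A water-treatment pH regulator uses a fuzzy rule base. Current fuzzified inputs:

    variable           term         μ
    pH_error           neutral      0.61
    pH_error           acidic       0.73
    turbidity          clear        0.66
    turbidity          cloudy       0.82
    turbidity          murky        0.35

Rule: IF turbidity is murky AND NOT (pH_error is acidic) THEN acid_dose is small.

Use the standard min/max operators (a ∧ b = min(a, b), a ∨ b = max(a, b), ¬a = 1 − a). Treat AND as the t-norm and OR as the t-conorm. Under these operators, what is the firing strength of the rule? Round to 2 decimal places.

0.27

firing strength: murky=0.35, ¬acidic=1−0.73=0.27; AND[min(a, b)] → w = 0.27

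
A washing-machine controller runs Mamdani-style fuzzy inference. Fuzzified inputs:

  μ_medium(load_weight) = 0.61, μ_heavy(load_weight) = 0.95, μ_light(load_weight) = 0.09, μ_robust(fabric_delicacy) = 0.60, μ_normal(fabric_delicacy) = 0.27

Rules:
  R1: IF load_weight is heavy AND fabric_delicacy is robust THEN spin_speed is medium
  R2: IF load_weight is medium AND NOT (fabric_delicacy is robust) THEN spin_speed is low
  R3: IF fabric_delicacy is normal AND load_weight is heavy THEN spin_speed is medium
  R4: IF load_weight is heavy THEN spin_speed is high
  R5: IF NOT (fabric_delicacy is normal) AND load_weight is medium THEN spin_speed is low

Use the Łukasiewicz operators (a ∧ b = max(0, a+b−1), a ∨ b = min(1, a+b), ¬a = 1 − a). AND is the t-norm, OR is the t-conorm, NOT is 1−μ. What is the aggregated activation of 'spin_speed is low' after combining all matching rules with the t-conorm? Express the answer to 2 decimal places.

R1: heavy=0.95, robust=0.60; AND[max(0, a+b−1)] → w = 0.55
R2: medium=0.61, ¬robust=1−0.60=0.40; AND[max(0, a+b−1)] → w = 0.01
R3: normal=0.27, heavy=0.95; AND[max(0, a+b−1)] → w = 0.22
R4: heavy=0.95 → w = 0.95
R5: ¬normal=1−0.27=0.73, medium=0.61; AND[max(0, a+b−1)] → w = 0.34
Rules with consequent 'low': {R2, R5} → strengths 0.01, 0.34
Aggregate via t-conorm [min(1, a+b)]: 0.35

0.35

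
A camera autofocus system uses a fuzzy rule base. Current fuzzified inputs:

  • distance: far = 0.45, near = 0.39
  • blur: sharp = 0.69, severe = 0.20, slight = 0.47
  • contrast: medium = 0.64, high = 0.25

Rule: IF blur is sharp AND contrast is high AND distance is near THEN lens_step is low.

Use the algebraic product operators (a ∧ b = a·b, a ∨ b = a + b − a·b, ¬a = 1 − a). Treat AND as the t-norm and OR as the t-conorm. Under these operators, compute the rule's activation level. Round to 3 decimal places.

firing strength: sharp=0.69, high=0.25, near=0.39; AND[a·b] → w = 0.0673

0.067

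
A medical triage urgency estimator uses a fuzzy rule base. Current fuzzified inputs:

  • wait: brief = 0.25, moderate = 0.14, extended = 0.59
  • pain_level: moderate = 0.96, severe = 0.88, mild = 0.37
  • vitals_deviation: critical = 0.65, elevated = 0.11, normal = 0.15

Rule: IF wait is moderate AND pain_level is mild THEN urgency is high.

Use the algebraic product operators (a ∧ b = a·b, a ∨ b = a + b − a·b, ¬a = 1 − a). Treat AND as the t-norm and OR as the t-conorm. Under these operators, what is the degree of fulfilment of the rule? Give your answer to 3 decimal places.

0.052

firing strength: moderate=0.14, mild=0.37; AND[a·b] → w = 0.0518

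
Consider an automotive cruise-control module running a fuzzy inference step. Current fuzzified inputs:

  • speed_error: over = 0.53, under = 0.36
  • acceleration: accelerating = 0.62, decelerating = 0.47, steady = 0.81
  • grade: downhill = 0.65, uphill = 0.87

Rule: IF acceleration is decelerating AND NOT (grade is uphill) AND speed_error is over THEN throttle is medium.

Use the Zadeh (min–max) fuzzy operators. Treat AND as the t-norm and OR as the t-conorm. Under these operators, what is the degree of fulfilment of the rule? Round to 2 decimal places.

firing strength: decelerating=0.47, ¬uphill=1−0.87=0.13, over=0.53; AND[min(a, b)] → w = 0.13

0.13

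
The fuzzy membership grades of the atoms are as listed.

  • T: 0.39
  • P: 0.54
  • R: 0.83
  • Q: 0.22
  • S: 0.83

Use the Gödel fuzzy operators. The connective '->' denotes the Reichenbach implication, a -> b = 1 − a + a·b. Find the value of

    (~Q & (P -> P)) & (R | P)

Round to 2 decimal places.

0.75

~Q = 1 − 0.22 = 0.78
P -> P  [Reichenbach: 1 − a + a·b] with a=0.54, b=0.54 → 0.75
~Q & (P -> P) = min(a, b) on (0.78, 0.75) = 0.75
R | P = max(a, b) on (0.83, 0.54) = 0.83
(~Q & (P -> P)) & (R | P) = min(a, b) on (0.75, 0.83) = 0.75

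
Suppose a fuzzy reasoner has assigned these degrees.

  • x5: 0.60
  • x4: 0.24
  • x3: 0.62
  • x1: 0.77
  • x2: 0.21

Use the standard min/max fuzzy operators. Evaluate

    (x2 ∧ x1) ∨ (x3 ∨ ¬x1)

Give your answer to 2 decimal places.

0.62

x2 ∧ x1 = min(a, b) on (0.21, 0.77) = 0.21
¬x1 = 1 − 0.77 = 0.23
x3 ∨ ¬x1 = max(a, b) on (0.62, 0.23) = 0.62
(x2 ∧ x1) ∨ (x3 ∨ ¬x1) = max(a, b) on (0.21, 0.62) = 0.62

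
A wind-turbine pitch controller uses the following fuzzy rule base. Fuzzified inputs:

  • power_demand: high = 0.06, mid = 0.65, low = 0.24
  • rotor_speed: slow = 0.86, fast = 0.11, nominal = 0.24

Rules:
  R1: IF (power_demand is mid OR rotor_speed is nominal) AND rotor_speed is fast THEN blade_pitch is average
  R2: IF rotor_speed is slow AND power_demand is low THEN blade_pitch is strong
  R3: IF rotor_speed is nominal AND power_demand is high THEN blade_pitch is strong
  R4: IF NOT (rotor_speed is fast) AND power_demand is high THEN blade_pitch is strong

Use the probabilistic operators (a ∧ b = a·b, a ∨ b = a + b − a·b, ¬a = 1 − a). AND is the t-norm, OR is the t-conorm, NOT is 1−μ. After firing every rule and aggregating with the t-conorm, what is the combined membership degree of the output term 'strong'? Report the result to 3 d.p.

0.260

R1: (mid=0.65 OR nominal=0.24) = 0.7340; AND[a·b] with fast=0.11 → w = 0.0807
R2: slow=0.86, low=0.24; AND[a·b] → w = 0.2064
R3: nominal=0.24, high=0.06; AND[a·b] → w = 0.0144
R4: ¬fast=1−0.11=0.89, high=0.06; AND[a·b] → w = 0.0534
Rules with consequent 'strong': {R2, R3, R4} → strengths 0.2064, 0.0144, 0.0534
Aggregate via t-conorm [a + b − a·b]: 0.2596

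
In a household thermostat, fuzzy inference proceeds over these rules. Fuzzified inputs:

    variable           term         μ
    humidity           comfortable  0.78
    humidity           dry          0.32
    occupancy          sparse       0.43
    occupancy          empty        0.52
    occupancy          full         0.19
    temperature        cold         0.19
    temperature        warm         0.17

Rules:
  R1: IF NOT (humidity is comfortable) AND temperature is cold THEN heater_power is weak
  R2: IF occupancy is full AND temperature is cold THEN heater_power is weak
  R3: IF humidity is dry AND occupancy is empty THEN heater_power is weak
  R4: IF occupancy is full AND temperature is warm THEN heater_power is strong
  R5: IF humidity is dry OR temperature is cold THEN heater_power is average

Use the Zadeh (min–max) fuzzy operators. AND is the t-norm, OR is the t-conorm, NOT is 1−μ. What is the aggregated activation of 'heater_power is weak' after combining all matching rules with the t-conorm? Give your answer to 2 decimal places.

R1: ¬comfortable=1−0.78=0.22, cold=0.19; AND[min(a, b)] → w = 0.19
R2: full=0.19, cold=0.19; AND[min(a, b)] → w = 0.19
R3: dry=0.32, empty=0.52; AND[min(a, b)] → w = 0.32
R4: full=0.19, warm=0.17; AND[min(a, b)] → w = 0.17
R5: dry=0.32, cold=0.19; OR[max(a, b)] → w = 0.32
Rules with consequent 'weak': {R1, R2, R3} → strengths 0.19, 0.19, 0.32
Aggregate via t-conorm [max(a, b)]: 0.32

0.32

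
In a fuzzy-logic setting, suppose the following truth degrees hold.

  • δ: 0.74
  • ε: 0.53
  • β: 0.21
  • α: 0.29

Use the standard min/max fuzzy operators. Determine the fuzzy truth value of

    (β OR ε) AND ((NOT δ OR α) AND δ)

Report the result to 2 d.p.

β OR ε = max(a, b) on (0.21, 0.53) = 0.53
NOT δ = 1 − 0.74 = 0.26
NOT δ OR α = max(a, b) on (0.26, 0.29) = 0.29
(NOT δ OR α) AND δ = min(a, b) on (0.29, 0.74) = 0.29
(β OR ε) AND ((NOT δ OR α) AND δ) = min(a, b) on (0.53, 0.29) = 0.29

0.29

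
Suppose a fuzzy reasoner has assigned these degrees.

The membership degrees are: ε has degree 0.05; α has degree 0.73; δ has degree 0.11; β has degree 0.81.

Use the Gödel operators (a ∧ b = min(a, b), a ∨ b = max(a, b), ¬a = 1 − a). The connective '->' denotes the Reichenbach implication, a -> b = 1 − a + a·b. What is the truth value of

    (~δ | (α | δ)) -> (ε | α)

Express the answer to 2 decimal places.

0.76

~δ = 1 − 0.11 = 0.89
α | δ = max(a, b) on (0.73, 0.11) = 0.73
~δ | (α | δ) = max(a, b) on (0.89, 0.73) = 0.89
ε | α = max(a, b) on (0.05, 0.73) = 0.73
(~δ | (α | δ)) -> (ε | α)  [Reichenbach: 1 − a + a·b] with a=0.89, b=0.73 → 0.76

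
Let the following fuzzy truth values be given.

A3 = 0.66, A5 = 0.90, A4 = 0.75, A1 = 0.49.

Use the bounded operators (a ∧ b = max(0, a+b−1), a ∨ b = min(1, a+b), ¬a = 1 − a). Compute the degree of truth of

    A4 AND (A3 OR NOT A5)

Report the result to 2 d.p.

0.51

NOT A5 = 1 − 0.90 = 0.10
A3 OR NOT A5 = min(1, a+b) on (0.66, 0.10) = 0.76
A4 AND (A3 OR NOT A5) = max(0, a+b−1) on (0.75, 0.76) = 0.51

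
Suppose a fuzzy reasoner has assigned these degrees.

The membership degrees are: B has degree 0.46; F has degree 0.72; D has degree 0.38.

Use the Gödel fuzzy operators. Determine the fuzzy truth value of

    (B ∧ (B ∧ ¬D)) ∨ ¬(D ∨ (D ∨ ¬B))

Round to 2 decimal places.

0.46

¬D = 1 − 0.38 = 0.62
B ∧ ¬D = min(a, b) on (0.46, 0.62) = 0.46
B ∧ (B ∧ ¬D) = min(a, b) on (0.46, 0.46) = 0.46
¬B = 1 − 0.46 = 0.54
D ∨ ¬B = max(a, b) on (0.38, 0.54) = 0.54
D ∨ (D ∨ ¬B) = max(a, b) on (0.38, 0.54) = 0.54
¬(D ∨ (D ∨ ¬B)) = 1 − 0.54 = 0.46
(B ∧ (B ∧ ¬D)) ∨ ¬(D ∨ (D ∨ ¬B)) = max(a, b) on (0.46, 0.46) = 0.46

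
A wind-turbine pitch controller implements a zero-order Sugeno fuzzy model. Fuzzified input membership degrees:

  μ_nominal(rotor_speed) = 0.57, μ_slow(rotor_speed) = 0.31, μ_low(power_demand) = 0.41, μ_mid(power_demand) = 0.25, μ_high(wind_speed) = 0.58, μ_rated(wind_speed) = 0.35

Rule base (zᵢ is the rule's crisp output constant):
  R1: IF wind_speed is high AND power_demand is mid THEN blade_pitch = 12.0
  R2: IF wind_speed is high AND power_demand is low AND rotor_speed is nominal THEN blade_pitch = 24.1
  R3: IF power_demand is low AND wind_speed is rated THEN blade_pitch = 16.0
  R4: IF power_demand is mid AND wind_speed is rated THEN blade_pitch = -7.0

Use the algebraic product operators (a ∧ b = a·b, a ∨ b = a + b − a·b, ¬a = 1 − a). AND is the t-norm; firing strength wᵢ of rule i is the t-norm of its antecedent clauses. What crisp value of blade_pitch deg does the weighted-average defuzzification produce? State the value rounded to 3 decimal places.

R1 (z=12.0): high=0.58, mid=0.25; AND[a·b] → w = 0.1450
R2 (z=24.1): high=0.58, low=0.41, nominal=0.57; AND[a·b] → w = 0.1355
R3 (z=16.0): low=0.41, rated=0.35; AND[a·b] → w = 0.1435
R4 (z=-7.0): mid=0.25, rated=0.35; AND[a·b] → w = 0.0875
Weighted average = (0.1450·12.0 + 0.1355·24.1 + 0.1435·16.0 + 0.0875·-7.0) / (0.1450 + 0.1355 + 0.1435 + 0.0875)
  = 6.6902 / 0.5115 = 13.078

13.078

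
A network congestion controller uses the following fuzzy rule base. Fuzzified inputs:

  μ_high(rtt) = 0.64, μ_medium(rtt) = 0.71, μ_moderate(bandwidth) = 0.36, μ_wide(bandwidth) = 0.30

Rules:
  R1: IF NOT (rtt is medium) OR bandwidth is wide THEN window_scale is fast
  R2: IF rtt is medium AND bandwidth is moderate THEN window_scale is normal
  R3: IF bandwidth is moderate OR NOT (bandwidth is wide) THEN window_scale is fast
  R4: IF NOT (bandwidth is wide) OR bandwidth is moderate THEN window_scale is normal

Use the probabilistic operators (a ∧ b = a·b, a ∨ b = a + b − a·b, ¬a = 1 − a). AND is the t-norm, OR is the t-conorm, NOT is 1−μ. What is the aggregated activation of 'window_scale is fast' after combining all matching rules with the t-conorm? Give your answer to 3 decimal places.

0.905

R1: ¬medium=1−0.71=0.29, wide=0.30; OR[a + b − a·b] → w = 0.5030
R2: medium=0.71, moderate=0.36; AND[a·b] → w = 0.2556
R3: moderate=0.36, ¬wide=1−0.30=0.70; OR[a + b − a·b] → w = 0.8080
R4: ¬wide=1−0.30=0.70, moderate=0.36; OR[a + b − a·b] → w = 0.8080
Rules with consequent 'fast': {R1, R3} → strengths 0.5030, 0.8080
Aggregate via t-conorm [a + b − a·b]: 0.9046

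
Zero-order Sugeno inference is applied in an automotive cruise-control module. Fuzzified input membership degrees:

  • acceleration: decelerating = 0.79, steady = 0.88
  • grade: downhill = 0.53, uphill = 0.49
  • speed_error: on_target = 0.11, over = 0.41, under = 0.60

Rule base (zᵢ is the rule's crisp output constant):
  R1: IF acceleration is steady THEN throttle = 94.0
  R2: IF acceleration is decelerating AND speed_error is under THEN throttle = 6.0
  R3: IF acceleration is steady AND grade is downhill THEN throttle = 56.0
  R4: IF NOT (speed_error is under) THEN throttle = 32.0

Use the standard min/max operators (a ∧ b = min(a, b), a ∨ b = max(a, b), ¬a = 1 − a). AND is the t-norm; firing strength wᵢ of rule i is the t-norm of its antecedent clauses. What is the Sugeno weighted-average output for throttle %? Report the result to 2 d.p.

53.44

R1 (z=94.0): steady=0.88 → w = 0.88
R2 (z=6.0): decelerating=0.79, under=0.60; AND[min(a, b)] → w = 0.60
R3 (z=56.0): steady=0.88, downhill=0.53; AND[min(a, b)] → w = 0.53
R4 (z=32.0): ¬under=1−0.60=0.40 → w = 0.40
Weighted average = (0.88·94.0 + 0.60·6.0 + 0.53·56.0 + 0.40·32.0) / (0.88 + 0.60 + 0.53 + 0.40)
  = 128.8000 / 2.4100 = 53.44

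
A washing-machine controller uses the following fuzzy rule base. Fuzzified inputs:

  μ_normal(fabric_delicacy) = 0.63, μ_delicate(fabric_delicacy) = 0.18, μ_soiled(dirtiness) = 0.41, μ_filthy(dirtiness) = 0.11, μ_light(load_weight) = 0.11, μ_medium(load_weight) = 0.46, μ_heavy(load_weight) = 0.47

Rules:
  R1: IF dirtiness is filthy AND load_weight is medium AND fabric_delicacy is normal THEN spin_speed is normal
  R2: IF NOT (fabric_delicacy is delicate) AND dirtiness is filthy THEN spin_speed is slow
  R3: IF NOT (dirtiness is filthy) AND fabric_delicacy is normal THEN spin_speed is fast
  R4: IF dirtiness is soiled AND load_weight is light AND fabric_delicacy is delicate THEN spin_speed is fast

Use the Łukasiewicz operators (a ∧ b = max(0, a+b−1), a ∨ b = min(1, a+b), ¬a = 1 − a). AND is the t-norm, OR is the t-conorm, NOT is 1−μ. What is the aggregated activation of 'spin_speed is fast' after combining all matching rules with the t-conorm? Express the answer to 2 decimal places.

0.52

R1: filthy=0.11, medium=0.46, normal=0.63; AND[max(0, a+b−1)] → w = 0.00
R2: ¬delicate=1−0.18=0.82, filthy=0.11; AND[max(0, a+b−1)] → w = 0.00
R3: ¬filthy=1−0.11=0.89, normal=0.63; AND[max(0, a+b−1)] → w = 0.52
R4: soiled=0.41, light=0.11, delicate=0.18; AND[max(0, a+b−1)] → w = 0.00
Rules with consequent 'fast': {R3, R4} → strengths 0.52, 0.00
Aggregate via t-conorm [min(1, a+b)]: 0.52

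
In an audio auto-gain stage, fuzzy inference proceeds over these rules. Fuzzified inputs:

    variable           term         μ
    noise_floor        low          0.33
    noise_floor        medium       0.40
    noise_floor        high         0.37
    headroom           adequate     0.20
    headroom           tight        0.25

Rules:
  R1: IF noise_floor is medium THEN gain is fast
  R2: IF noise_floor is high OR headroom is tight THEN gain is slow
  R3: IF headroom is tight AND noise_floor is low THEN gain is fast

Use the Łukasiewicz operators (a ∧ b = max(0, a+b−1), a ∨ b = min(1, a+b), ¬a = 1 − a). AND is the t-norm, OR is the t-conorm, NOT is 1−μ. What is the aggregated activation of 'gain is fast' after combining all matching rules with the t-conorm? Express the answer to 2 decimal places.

R1: medium=0.40 → w = 0.40
R2: high=0.37, tight=0.25; OR[min(1, a+b)] → w = 0.62
R3: tight=0.25, low=0.33; AND[max(0, a+b−1)] → w = 0.00
Rules with consequent 'fast': {R1, R3} → strengths 0.40, 0.00
Aggregate via t-conorm [min(1, a+b)]: 0.40

0.40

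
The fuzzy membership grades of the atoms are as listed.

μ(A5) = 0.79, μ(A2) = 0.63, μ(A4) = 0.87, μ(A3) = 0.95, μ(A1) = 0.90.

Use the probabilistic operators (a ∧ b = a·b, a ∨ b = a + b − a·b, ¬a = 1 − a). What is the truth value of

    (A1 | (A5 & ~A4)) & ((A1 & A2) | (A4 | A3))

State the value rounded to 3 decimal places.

0.908

~A4 = 1 − 0.8700 = 0.1300
A5 & ~A4 = a·b on (0.7900, 0.1300) = 0.1027
A1 | (A5 & ~A4) = a + b − a·b on (0.9000, 0.1027) = 0.9103
A1 & A2 = a·b on (0.9000, 0.6300) = 0.5670
A4 | A3 = a + b − a·b on (0.8700, 0.9500) = 0.9935
(A1 & A2) | (A4 | A3) = a + b − a·b on (0.5670, 0.9935) = 0.9972
(A1 | (A5 & ~A4)) & ((A1 & A2) | (A4 | A3)) = a·b on (0.9103, 0.9972) = 0.9077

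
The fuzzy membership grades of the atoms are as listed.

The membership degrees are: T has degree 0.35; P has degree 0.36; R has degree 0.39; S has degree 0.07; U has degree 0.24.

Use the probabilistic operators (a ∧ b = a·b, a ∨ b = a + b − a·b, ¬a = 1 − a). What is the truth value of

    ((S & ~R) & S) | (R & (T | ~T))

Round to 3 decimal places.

0.303

~R = 1 − 0.3900 = 0.6100
S & ~R = a·b on (0.0700, 0.6100) = 0.0427
(S & ~R) & S = a·b on (0.0427, 0.0700) = 0.0030
~T = 1 − 0.3500 = 0.6500
T | ~T = a + b − a·b on (0.3500, 0.6500) = 0.7725
R & (T | ~T) = a·b on (0.3900, 0.7725) = 0.3013
((S & ~R) & S) | (R & (T | ~T)) = a + b − a·b on (0.0030, 0.3013) = 0.3034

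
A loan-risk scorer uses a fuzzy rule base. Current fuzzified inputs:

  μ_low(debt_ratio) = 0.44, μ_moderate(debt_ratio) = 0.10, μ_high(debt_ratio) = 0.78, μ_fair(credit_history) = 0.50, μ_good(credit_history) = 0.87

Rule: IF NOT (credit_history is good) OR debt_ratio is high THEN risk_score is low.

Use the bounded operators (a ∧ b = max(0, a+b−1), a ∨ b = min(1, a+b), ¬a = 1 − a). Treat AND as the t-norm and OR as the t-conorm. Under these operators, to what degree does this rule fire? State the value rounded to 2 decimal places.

firing strength: ¬good=1−0.87=0.13, high=0.78; OR[min(1, a+b)] → w = 0.91

0.91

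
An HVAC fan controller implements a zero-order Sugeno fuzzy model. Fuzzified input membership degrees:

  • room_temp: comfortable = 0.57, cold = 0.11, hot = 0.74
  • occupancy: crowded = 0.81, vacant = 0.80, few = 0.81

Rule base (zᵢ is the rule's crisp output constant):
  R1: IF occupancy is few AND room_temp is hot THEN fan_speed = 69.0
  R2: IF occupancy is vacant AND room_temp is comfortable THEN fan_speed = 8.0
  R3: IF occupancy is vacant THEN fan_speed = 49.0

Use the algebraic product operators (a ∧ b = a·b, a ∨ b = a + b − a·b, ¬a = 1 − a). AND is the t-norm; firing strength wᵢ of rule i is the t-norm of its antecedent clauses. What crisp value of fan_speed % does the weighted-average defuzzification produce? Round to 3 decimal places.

R1 (z=69.0): few=0.81, hot=0.74; AND[a·b] → w = 0.5994
R2 (z=8.0): vacant=0.80, comfortable=0.57; AND[a·b] → w = 0.4560
R3 (z=49.0): vacant=0.80 → w = 0.8000
Weighted average = (0.5994·69.0 + 0.4560·8.0 + 0.8000·49.0) / (0.5994 + 0.4560 + 0.8000)
  = 84.2066 / 1.8554 = 45.385

45.385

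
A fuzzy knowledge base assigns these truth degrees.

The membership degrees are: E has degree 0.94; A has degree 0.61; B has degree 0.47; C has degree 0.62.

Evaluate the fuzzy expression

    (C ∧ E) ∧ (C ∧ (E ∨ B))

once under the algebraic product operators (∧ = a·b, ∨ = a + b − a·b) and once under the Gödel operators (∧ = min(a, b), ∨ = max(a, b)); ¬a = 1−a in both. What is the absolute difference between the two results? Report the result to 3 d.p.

Under algebraic product:
  C ∧ E = a·b on (0.6200, 0.9400) = 0.5828
  E ∨ B = a + b − a·b on (0.9400, 0.4700) = 0.9682
  C ∧ (E ∨ B) = a·b on (0.6200, 0.9682) = 0.6003
  (C ∧ E) ∧ (C ∧ (E ∨ B)) = a·b on (0.5828, 0.6003) = 0.3498
  → value = 0.3498
Under Gödel:
  C ∧ E = min(a, b) on (0.62, 0.94) = 0.62
  E ∨ B = max(a, b) on (0.94, 0.47) = 0.94
  C ∧ (E ∨ B) = min(a, b) on (0.62, 0.94) = 0.62
  (C ∧ E) ∧ (C ∧ (E ∨ B)) = min(a, b) on (0.62, 0.62) = 0.62
  → value = 0.6200
|0.3498 − 0.6200| = 0.270

0.270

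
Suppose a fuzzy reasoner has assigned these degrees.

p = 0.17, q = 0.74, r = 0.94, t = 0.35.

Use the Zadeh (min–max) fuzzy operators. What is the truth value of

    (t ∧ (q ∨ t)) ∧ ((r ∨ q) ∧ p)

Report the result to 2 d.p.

0.17

q ∨ t = max(a, b) on (0.74, 0.35) = 0.74
t ∧ (q ∨ t) = min(a, b) on (0.35, 0.74) = 0.35
r ∨ q = max(a, b) on (0.94, 0.74) = 0.94
(r ∨ q) ∧ p = min(a, b) on (0.94, 0.17) = 0.17
(t ∧ (q ∨ t)) ∧ ((r ∨ q) ∧ p) = min(a, b) on (0.35, 0.17) = 0.17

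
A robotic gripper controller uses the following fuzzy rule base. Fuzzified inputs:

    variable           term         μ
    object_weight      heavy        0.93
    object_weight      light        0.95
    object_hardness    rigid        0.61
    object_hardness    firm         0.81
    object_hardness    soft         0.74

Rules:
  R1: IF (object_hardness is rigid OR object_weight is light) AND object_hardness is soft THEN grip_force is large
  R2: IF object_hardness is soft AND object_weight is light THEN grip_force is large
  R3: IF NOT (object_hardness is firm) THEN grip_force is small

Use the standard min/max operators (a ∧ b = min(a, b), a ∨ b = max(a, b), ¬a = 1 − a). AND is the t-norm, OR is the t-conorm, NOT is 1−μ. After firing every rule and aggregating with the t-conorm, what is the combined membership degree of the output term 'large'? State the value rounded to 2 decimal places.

0.74

R1: (rigid=0.61 OR light=0.95) = 0.95; AND[min(a, b)] with soft=0.74 → w = 0.74
R2: soft=0.74, light=0.95; AND[min(a, b)] → w = 0.74
R3: ¬firm=1−0.81=0.19 → w = 0.19
Rules with consequent 'large': {R1, R2} → strengths 0.74, 0.74
Aggregate via t-conorm [max(a, b)]: 0.74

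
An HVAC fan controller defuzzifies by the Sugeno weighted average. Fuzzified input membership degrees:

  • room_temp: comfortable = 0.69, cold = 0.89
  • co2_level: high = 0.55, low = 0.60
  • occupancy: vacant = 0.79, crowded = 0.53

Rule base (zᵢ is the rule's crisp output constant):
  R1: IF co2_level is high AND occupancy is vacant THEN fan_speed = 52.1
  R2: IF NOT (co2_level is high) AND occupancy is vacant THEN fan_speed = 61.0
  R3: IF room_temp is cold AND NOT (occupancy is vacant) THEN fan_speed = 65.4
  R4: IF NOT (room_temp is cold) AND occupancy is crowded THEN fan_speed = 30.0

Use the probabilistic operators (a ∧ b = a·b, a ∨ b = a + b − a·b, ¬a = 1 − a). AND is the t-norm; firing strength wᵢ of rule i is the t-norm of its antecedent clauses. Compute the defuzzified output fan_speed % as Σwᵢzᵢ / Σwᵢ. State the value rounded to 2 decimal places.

56.31

R1 (z=52.1): high=0.55, vacant=0.79; AND[a·b] → w = 0.4345
R2 (z=61.0): ¬high=1−0.55=0.45, vacant=0.79; AND[a·b] → w = 0.3555
R3 (z=65.4): cold=0.89, ¬vacant=1−0.79=0.21; AND[a·b] → w = 0.1869
R4 (z=30.0): ¬cold=1−0.89=0.11, crowded=0.53; AND[a·b] → w = 0.0583
Weighted average = (0.4345·52.1 + 0.3555·61.0 + 0.1869·65.4 + 0.0583·30.0) / (0.4345 + 0.3555 + 0.1869 + 0.0583)
  = 58.2952 / 1.0352 = 56.31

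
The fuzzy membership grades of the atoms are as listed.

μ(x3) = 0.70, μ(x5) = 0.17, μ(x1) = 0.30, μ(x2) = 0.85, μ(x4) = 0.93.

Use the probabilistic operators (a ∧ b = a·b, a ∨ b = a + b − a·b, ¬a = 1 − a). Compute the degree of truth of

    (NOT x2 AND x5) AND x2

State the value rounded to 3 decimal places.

0.022

NOT x2 = 1 − 0.8500 = 0.1500
NOT x2 AND x5 = a·b on (0.1500, 0.1700) = 0.0255
(NOT x2 AND x5) AND x2 = a·b on (0.0255, 0.8500) = 0.0217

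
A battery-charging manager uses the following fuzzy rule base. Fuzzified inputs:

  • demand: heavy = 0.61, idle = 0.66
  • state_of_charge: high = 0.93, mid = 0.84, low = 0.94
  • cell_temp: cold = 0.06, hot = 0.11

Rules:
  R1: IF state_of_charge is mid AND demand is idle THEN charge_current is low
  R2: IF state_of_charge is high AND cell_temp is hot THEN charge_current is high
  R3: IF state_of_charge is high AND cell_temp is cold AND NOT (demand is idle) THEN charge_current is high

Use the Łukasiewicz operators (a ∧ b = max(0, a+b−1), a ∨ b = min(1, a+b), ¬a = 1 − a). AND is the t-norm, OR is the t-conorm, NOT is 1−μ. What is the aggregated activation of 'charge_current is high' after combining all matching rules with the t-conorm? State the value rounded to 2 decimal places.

R1: mid=0.84, idle=0.66; AND[max(0, a+b−1)] → w = 0.50
R2: high=0.93, hot=0.11; AND[max(0, a+b−1)] → w = 0.04
R3: high=0.93, cold=0.06, ¬idle=1−0.66=0.34; AND[max(0, a+b−1)] → w = 0.00
Rules with consequent 'high': {R2, R3} → strengths 0.04, 0.00
Aggregate via t-conorm [min(1, a+b)]: 0.04

0.04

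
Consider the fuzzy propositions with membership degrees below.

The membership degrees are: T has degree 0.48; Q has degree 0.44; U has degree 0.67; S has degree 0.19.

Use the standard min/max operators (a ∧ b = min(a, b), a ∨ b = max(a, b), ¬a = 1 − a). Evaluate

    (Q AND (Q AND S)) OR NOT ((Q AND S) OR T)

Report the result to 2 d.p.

Q AND S = min(a, b) on (0.44, 0.19) = 0.19
Q AND (Q AND S) = min(a, b) on (0.44, 0.19) = 0.19
Q AND S = min(a, b) on (0.44, 0.19) = 0.19
(Q AND S) OR T = max(a, b) on (0.19, 0.48) = 0.48
NOT ((Q AND S) OR T) = 1 − 0.48 = 0.52
(Q AND (Q AND S)) OR NOT ((Q AND S) OR T) = max(a, b) on (0.19, 0.52) = 0.52

0.52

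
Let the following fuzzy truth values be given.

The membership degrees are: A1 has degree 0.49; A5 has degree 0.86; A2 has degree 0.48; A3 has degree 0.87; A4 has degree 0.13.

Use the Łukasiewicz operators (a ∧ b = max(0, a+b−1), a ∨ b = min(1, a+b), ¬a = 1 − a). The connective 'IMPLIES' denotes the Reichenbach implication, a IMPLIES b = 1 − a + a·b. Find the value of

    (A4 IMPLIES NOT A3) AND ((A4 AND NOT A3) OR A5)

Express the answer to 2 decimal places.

0.75

NOT A3 = 1 − 0.87 = 0.13
A4 IMPLIES NOT A3  [Reichenbach: 1 − a + a·b] with a=0.13, b=0.13 → 0.89
NOT A3 = 1 − 0.87 = 0.13
A4 AND NOT A3 = max(0, a+b−1) on (0.13, 0.13) = 0.00
(A4 AND NOT A3) OR A5 = min(1, a+b) on (0.00, 0.86) = 0.86
(A4 IMPLIES NOT A3) AND ((A4 AND NOT A3) OR A5) = max(0, a+b−1) on (0.89, 0.86) = 0.75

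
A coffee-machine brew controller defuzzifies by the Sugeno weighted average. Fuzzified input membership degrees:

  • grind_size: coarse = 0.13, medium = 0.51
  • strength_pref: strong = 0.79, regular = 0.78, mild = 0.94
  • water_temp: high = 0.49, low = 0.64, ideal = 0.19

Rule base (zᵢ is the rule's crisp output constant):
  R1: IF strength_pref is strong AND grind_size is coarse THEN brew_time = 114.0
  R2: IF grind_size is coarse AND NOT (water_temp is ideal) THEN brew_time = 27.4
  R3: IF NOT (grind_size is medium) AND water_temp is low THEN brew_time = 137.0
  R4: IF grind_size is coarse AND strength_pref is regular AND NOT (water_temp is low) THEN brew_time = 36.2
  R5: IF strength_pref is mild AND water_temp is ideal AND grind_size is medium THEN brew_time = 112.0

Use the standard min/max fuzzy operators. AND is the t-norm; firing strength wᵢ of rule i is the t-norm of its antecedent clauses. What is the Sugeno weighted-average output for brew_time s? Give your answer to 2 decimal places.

R1 (z=114.0): strong=0.79, coarse=0.13; AND[min(a, b)] → w = 0.13
R2 (z=27.4): coarse=0.13, ¬ideal=1−0.19=0.81; AND[min(a, b)] → w = 0.13
R3 (z=137.0): ¬medium=1−0.51=0.49, low=0.64; AND[min(a, b)] → w = 0.49
R4 (z=36.2): coarse=0.13, regular=0.78, ¬low=1−0.64=0.36; AND[min(a, b)] → w = 0.13
R5 (z=112.0): mild=0.94, ideal=0.19, medium=0.51; AND[min(a, b)] → w = 0.19
Weighted average = (0.13·114.0 + 0.13·27.4 + 0.49·137.0 + 0.13·36.2 + 0.19·112.0) / (0.13 + 0.13 + 0.49 + 0.13 + 0.19)
  = 111.4980 / 1.0700 = 104.20

104.20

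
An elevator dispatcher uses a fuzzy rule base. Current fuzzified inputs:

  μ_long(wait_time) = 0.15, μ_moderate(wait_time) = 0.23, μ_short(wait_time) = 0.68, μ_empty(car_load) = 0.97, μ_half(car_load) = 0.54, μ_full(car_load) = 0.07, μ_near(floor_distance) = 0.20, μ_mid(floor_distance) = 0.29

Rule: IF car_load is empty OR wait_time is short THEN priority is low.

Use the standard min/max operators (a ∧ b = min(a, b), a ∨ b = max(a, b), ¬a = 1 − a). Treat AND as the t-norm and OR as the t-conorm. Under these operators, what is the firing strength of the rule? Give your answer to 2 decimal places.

firing strength: empty=0.97, short=0.68; OR[max(a, b)] → w = 0.97

0.97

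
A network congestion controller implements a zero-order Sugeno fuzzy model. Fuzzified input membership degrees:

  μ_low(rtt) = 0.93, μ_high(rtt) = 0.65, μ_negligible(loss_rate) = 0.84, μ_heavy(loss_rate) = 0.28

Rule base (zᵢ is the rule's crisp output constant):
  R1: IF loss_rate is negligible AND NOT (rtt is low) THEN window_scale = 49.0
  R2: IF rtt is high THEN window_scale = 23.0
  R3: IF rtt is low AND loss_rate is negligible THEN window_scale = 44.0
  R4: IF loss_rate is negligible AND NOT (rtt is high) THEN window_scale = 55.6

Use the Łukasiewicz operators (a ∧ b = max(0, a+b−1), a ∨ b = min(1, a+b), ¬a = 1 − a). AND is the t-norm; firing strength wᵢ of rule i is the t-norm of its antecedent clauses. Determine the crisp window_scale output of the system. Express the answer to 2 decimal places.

36.89

R1 (z=49.0): negligible=0.84, ¬low=1−0.93=0.07; AND[max(0, a+b−1)] → w = 0.00
R2 (z=23.0): high=0.65 → w = 0.65
R3 (z=44.0): low=0.93, negligible=0.84; AND[max(0, a+b−1)] → w = 0.77
R4 (z=55.6): negligible=0.84, ¬high=1−0.65=0.35; AND[max(0, a+b−1)] → w = 0.19
Weighted average = (0.00·49.0 + 0.65·23.0 + 0.77·44.0 + 0.19·55.6) / (0.00 + 0.65 + 0.77 + 0.19)
  = 59.3940 / 1.6100 = 36.89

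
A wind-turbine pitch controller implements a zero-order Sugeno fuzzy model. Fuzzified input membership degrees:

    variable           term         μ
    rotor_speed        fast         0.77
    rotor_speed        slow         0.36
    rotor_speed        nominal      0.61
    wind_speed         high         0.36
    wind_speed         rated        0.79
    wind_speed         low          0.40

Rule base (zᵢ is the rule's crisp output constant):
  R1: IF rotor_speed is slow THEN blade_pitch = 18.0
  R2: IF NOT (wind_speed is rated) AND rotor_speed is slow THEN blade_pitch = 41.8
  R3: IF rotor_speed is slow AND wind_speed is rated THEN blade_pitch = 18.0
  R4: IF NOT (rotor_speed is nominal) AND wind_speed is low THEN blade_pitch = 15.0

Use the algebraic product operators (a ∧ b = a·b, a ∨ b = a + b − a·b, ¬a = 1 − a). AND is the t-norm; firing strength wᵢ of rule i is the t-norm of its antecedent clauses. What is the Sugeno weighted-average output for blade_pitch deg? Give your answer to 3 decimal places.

19.520

R1 (z=18.0): slow=0.36 → w = 0.3600
R2 (z=41.8): ¬rated=1−0.79=0.21, slow=0.36; AND[a·b] → w = 0.0756
R3 (z=18.0): slow=0.36, rated=0.79; AND[a·b] → w = 0.2844
R4 (z=15.0): ¬nominal=1−0.61=0.39, low=0.40; AND[a·b] → w = 0.1560
Weighted average = (0.3600·18.0 + 0.0756·41.8 + 0.2844·18.0 + 0.1560·15.0) / (0.3600 + 0.0756 + 0.2844 + 0.1560)
  = 17.0993 / 0.8760 = 19.520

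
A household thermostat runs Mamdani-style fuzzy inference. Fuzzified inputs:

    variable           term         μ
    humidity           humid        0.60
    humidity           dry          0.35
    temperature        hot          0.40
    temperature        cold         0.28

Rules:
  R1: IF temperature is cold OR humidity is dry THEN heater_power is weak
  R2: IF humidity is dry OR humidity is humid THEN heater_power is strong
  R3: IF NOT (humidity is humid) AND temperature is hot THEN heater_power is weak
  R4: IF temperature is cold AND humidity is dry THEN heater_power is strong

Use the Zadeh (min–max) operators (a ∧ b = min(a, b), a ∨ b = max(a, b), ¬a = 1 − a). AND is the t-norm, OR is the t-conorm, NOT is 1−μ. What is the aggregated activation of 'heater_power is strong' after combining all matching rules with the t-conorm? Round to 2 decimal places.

R1: cold=0.28, dry=0.35; OR[max(a, b)] → w = 0.35
R2: dry=0.35, humid=0.60; OR[max(a, b)] → w = 0.60
R3: ¬humid=1−0.60=0.40, hot=0.40; AND[min(a, b)] → w = 0.40
R4: cold=0.28, dry=0.35; AND[min(a, b)] → w = 0.28
Rules with consequent 'strong': {R2, R4} → strengths 0.60, 0.28
Aggregate via t-conorm [max(a, b)]: 0.60

0.60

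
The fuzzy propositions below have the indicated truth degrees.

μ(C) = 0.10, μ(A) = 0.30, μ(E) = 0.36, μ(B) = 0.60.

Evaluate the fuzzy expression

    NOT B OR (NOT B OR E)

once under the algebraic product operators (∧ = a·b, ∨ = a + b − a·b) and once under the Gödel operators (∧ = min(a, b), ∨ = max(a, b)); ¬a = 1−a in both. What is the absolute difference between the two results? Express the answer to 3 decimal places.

0.370

Under algebraic product:
  NOT B = 1 − 0.6000 = 0.4000
  NOT B = 1 − 0.6000 = 0.4000
  NOT B OR E = a + b − a·b on (0.4000, 0.3600) = 0.6160
  NOT B OR (NOT B OR E) = a + b − a·b on (0.4000, 0.6160) = 0.7696
  → value = 0.7696
Under Gödel:
  NOT B = 1 − 0.60 = 0.40
  NOT B = 1 − 0.60 = 0.40
  NOT B OR E = max(a, b) on (0.40, 0.36) = 0.40
  NOT B OR (NOT B OR E) = max(a, b) on (0.40, 0.40) = 0.40
  → value = 0.4000
|0.7696 − 0.4000| = 0.370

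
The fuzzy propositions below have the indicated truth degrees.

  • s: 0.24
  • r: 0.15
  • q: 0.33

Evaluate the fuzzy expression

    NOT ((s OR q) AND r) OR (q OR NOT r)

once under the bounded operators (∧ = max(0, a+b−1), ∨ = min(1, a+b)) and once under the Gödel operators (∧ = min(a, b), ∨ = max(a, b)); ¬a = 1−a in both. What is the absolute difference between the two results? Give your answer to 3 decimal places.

0.150

Under bounded:
  s OR q = min(1, a+b) on (0.24, 0.33) = 0.57
  (s OR q) AND r = max(0, a+b−1) on (0.57, 0.15) = 0.00
  NOT ((s OR q) AND r) = 1 − 0.00 = 1.00
  NOT r = 1 − 0.15 = 0.85
  q OR NOT r = min(1, a+b) on (0.33, 0.85) = 1.00
  NOT ((s OR q) AND r) OR (q OR NOT r) = min(1, a+b) on (1.00, 1.00) = 1.00
  → value = 1.0000
Under Gödel:
  s OR q = max(a, b) on (0.24, 0.33) = 0.33
  (s OR q) AND r = min(a, b) on (0.33, 0.15) = 0.15
  NOT ((s OR q) AND r) = 1 − 0.15 = 0.85
  NOT r = 1 − 0.15 = 0.85
  q OR NOT r = max(a, b) on (0.33, 0.85) = 0.85
  NOT ((s OR q) AND r) OR (q OR NOT r) = max(a, b) on (0.85, 0.85) = 0.85
  → value = 0.8500
|1.0000 − 0.8500| = 0.150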